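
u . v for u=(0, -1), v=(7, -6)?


u . v = u_x*v_x + u_y*v_y = 0*7 + (-1)*(-6)
= 0 + 6 = 6

6


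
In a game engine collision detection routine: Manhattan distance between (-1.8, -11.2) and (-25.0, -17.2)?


|(-1.8)-(-25)| + |(-11.2)-(-17.2)| = 23.2 + 6 = 29.2

29.2


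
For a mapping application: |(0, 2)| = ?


|u| = sqrt(0^2 + 2^2) = sqrt(4) = 2

2


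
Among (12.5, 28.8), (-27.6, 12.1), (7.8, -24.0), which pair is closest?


d(P0,P1) = 43.4385, d(P0,P2) = 53.0088, d(P1,P2) = 50.5606
Closest: P0 and P1

Closest pair: (12.5, 28.8) and (-27.6, 12.1), distance = 43.4385


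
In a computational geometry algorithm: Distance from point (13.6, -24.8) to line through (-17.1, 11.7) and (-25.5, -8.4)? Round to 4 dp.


|cross product| = 923.67
|line direction| = sqrt(474.57) = 21.7846
Distance = 923.67/sqrt(474.57) = 42.4001

42.4001


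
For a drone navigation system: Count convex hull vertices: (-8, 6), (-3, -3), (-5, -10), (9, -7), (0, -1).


Convex hull vertices (CCW): (-8, 6), (-5, -10), (9, -7)
Count = 3

3


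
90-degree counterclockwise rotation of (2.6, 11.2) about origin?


90° CCW: (x,y) -> (-y, x)
(2.6,11.2) -> (-11.2, 2.6)

(-11.2, 2.6)


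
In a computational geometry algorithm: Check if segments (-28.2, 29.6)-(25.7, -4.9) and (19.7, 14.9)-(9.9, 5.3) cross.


Cross products: d1=-603.9, d2=251.64, d3=860.22, d4=4.68
d1*d2 < 0 and d3*d4 < 0? no

No, they don't intersect


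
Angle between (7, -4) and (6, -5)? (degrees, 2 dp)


u.v = 62, |u| = sqrt(65) = 8.0623, |v| = sqrt(61) = 7.8102
cos(theta) = u.v/(|u||v|) = 62/sqrt(3965) = 0.984623
theta = acos(0.984623) = 10.06 degrees

10.06 degrees


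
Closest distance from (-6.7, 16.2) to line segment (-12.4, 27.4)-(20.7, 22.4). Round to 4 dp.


Project P onto AB: t = 0.2183 (clamped to [0,1])
Closest point on segment: (-5.1731, 26.3083)
Distance: 10.223

10.223


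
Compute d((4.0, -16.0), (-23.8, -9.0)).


dx=-27.8, dy=7
d^2 = (-27.8)^2 + 7^2 = 821.84
d = sqrt(821.84) = 28.6678

28.6678


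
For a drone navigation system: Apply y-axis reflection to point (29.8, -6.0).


Reflection over y-axis: (x,y) -> (-x,y)
(29.8, -6) -> (-29.8, -6)

(-29.8, -6)


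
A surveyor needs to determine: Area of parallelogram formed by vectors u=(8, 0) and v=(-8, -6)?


|u x v| = |8*(-6) - 0*(-8)|
= |(-48) - 0| = 48

48


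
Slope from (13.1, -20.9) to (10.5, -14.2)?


slope = (y2-y1)/(x2-x1) = ((-14.2)-(-20.9))/(10.5-13.1) = 6.7/(-2.6) = -2.5769

-2.5769


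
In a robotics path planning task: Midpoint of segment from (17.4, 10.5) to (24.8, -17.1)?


M = ((17.4+24.8)/2, (10.5+(-17.1))/2)
= (21.1, -3.3)

(21.1, -3.3)


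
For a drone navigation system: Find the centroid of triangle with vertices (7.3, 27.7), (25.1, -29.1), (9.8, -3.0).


Centroid = ((x_A+x_B+x_C)/3, (y_A+y_B+y_C)/3)
= ((7.3+25.1+9.8)/3, (27.7+(-29.1)+(-3))/3)
= (14.0667, -1.4667)

(14.0667, -1.4667)


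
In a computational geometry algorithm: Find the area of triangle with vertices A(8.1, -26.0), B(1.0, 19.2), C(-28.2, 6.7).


Area = |x_A(y_B-y_C) + x_B(y_C-y_A) + x_C(y_A-y_B)|/2
= |101.25 + 32.7 + 1274.64|/2
= 1408.59/2 = 704.295

704.295


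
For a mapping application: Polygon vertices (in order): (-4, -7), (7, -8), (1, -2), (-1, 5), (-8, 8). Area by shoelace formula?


Shoelace sum: ((-4)*(-8) - 7*(-7)) + (7*(-2) - 1*(-8)) + (1*5 - (-1)*(-2)) + ((-1)*8 - (-8)*5) + ((-8)*(-7) - (-4)*8)
= 198
Area = |198|/2 = 99

99


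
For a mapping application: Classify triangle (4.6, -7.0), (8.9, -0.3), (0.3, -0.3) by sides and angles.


Side lengths squared: AB^2=63.38, BC^2=73.96, CA^2=63.38
Sorted: [63.38, 63.38, 73.96]
By sides: Isosceles, By angles: Acute

Isosceles, Acute


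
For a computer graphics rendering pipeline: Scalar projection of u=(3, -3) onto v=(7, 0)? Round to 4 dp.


u.v = 21, |v| = sqrt(49) = 7
Scalar projection = u.v / |v| = 21 / sqrt(49) = 3

3


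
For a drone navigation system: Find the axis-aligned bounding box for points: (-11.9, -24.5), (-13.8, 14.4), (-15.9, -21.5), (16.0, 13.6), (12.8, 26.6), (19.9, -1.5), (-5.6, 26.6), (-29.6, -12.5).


x range: [-29.6, 19.9]
y range: [-24.5, 26.6]
Bounding box: (-29.6,-24.5) to (19.9,26.6)

(-29.6,-24.5) to (19.9,26.6)


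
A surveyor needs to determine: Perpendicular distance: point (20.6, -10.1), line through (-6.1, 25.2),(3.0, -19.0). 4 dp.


|cross product| = 858.91
|line direction| = sqrt(2036.45) = 45.127
Distance = 858.91/sqrt(2036.45) = 19.0332

19.0332


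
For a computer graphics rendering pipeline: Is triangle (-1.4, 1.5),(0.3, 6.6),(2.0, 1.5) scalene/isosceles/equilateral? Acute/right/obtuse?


Side lengths squared: AB^2=28.9, BC^2=28.9, CA^2=11.56
Sorted: [11.56, 28.9, 28.9]
By sides: Isosceles, By angles: Acute

Isosceles, Acute


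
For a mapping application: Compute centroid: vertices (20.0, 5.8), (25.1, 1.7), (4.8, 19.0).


Centroid = ((x_A+x_B+x_C)/3, (y_A+y_B+y_C)/3)
= ((20+25.1+4.8)/3, (5.8+1.7+19)/3)
= (16.6333, 8.8333)

(16.6333, 8.8333)


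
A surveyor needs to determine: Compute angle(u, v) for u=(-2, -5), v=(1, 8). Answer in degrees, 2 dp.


u.v = -42, |u| = sqrt(29) = 5.3852, |v| = sqrt(65) = 8.0623
cos(theta) = u.v/(|u||v|) = -42/sqrt(1885) = -0.967372
theta = acos(-0.967372) = 165.32 degrees

165.32 degrees


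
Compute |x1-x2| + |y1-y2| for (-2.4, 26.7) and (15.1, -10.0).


|(-2.4)-15.1| + |26.7-(-10)| = 17.5 + 36.7 = 54.2

54.2


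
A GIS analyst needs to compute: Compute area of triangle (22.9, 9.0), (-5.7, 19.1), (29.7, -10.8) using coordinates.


Area = |x_A(y_B-y_C) + x_B(y_C-y_A) + x_C(y_A-y_B)|/2
= |684.71 + 112.86 + (-299.97)|/2
= 497.6/2 = 248.8

248.8


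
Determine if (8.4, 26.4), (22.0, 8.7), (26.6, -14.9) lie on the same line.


Cross product: (22-8.4)*((-14.9)-26.4) - (8.7-26.4)*(26.6-8.4)
= -239.54

No, not collinear


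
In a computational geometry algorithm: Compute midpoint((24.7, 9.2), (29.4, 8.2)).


M = ((24.7+29.4)/2, (9.2+8.2)/2)
= (27.05, 8.7)

(27.05, 8.7)


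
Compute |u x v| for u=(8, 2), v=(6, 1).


|u x v| = |8*1 - 2*6|
= |8 - 12| = 4

4


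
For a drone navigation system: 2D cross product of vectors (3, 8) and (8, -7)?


u x v = u_x*v_y - u_y*v_x = 3*(-7) - 8*8
= (-21) - 64 = -85

-85


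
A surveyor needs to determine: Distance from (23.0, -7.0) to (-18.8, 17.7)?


dx=-41.8, dy=24.7
d^2 = (-41.8)^2 + 24.7^2 = 2357.33
d = sqrt(2357.33) = 48.5523

48.5523


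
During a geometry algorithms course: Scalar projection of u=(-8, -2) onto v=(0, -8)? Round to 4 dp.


u.v = 16, |v| = sqrt(64) = 8
Scalar projection = u.v / |v| = 16 / sqrt(64) = 2

2


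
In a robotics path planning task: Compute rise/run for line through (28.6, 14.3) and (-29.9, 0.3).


slope = (y2-y1)/(x2-x1) = (0.3-14.3)/((-29.9)-28.6) = (-14)/(-58.5) = 0.2393

0.2393


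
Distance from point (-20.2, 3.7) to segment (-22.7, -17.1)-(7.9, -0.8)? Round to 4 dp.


Project P onto AB: t = 0.3457 (clamped to [0,1])
Closest point on segment: (-12.1218, -11.4652)
Distance: 17.1826

17.1826


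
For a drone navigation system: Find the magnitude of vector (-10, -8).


|u| = sqrt((-10)^2 + (-8)^2) = sqrt(164) = 12.8062

12.8062


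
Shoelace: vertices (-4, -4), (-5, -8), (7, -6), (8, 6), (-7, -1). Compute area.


Shoelace sum: ((-4)*(-8) - (-5)*(-4)) + ((-5)*(-6) - 7*(-8)) + (7*6 - 8*(-6)) + (8*(-1) - (-7)*6) + ((-7)*(-4) - (-4)*(-1))
= 246
Area = |246|/2 = 123

123


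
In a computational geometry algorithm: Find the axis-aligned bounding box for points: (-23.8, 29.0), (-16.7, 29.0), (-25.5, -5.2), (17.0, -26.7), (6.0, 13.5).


x range: [-25.5, 17]
y range: [-26.7, 29]
Bounding box: (-25.5,-26.7) to (17,29)

(-25.5,-26.7) to (17,29)


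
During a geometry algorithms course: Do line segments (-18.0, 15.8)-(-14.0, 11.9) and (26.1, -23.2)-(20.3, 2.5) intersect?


Cross products: d1=907.17, d2=826.99, d3=15.99, d4=96.17
d1*d2 < 0 and d3*d4 < 0? no

No, they don't intersect


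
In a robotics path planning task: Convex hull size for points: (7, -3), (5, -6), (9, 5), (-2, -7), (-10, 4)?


Convex hull vertices (CCW): (-10, 4), (-2, -7), (5, -6), (7, -3), (9, 5)
Count = 5

5


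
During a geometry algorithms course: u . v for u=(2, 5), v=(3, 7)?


u . v = u_x*v_x + u_y*v_y = 2*3 + 5*7
= 6 + 35 = 41

41


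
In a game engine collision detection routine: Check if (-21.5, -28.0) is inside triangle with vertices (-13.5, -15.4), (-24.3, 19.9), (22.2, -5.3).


Cross products: AB x AP = 418.48, BC x BP = -2156.79, CA x CP = 369.02
All same sign? no

No, outside


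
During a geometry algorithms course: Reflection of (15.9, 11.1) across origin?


Reflection over origin: (x,y) -> (-x,-y)
(15.9, 11.1) -> (-15.9, -11.1)

(-15.9, -11.1)


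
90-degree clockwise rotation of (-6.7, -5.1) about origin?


90° CW: (x,y) -> (y, -x)
(-6.7,-5.1) -> (-5.1, 6.7)

(-5.1, 6.7)


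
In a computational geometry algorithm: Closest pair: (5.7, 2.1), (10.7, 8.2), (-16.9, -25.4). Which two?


d(P0,P1) = 7.8873, d(P0,P2) = 35.5951, d(P1,P2) = 43.4824
Closest: P0 and P1

Closest pair: (5.7, 2.1) and (10.7, 8.2), distance = 7.8873


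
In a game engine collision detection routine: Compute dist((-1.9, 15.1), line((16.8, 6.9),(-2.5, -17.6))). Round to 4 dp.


|cross product| = 616.41
|line direction| = sqrt(972.74) = 31.1888
Distance = 616.41/sqrt(972.74) = 19.7638

19.7638


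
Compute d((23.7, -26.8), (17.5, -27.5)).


dx=-6.2, dy=-0.7
d^2 = (-6.2)^2 + (-0.7)^2 = 38.93
d = sqrt(38.93) = 6.2394

6.2394


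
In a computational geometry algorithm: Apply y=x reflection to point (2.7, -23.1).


Reflection over y=x: (x,y) -> (y,x)
(2.7, -23.1) -> (-23.1, 2.7)

(-23.1, 2.7)


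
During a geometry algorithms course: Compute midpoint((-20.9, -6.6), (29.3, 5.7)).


M = (((-20.9)+29.3)/2, ((-6.6)+5.7)/2)
= (4.2, -0.45)

(4.2, -0.45)


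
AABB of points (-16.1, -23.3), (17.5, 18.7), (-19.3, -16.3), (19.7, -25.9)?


x range: [-19.3, 19.7]
y range: [-25.9, 18.7]
Bounding box: (-19.3,-25.9) to (19.7,18.7)

(-19.3,-25.9) to (19.7,18.7)


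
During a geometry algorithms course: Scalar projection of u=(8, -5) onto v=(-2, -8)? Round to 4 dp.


u.v = 24, |v| = sqrt(68) = 8.2462
Scalar projection = u.v / |v| = 24 / sqrt(68) = 2.9104

2.9104


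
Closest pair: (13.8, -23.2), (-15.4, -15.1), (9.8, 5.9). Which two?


d(P0,P1) = 30.3026, d(P0,P2) = 29.3736, d(P1,P2) = 32.803
Closest: P0 and P2

Closest pair: (13.8, -23.2) and (9.8, 5.9), distance = 29.3736


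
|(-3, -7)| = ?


|u| = sqrt((-3)^2 + (-7)^2) = sqrt(58) = 7.6158

7.6158


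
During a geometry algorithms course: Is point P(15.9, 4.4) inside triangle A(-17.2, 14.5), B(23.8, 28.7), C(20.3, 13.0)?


Cross products: AB x AP = -884.12, BC x BP = -38.98, CA x CP = 329.1
All same sign? no

No, outside


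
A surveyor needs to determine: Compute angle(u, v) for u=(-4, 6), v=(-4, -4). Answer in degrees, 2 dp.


u.v = -8, |u| = sqrt(52) = 7.2111, |v| = sqrt(32) = 5.6569
cos(theta) = u.v/(|u||v|) = -8/sqrt(1664) = -0.196116
theta = acos(-0.196116) = 101.31 degrees

101.31 degrees


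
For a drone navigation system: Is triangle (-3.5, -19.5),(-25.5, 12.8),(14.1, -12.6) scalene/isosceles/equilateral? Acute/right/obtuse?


Side lengths squared: AB^2=1527.29, BC^2=2213.32, CA^2=357.37
Sorted: [357.37, 1527.29, 2213.32]
By sides: Scalene, By angles: Obtuse

Scalene, Obtuse


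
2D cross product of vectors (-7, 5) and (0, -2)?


u x v = u_x*v_y - u_y*v_x = (-7)*(-2) - 5*0
= 14 - 0 = 14

14


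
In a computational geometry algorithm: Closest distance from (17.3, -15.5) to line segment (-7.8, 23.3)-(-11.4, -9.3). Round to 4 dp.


Project P onto AB: t = 1 (clamped to [0,1])
Closest point on segment: (-11.4, -9.3)
Distance: 29.3621

29.3621


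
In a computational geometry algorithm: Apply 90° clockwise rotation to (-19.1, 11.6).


90° CW: (x,y) -> (y, -x)
(-19.1,11.6) -> (11.6, 19.1)

(11.6, 19.1)


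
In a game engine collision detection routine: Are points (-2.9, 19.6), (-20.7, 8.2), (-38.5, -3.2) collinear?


Cross product: ((-20.7)-(-2.9))*((-3.2)-19.6) - (8.2-19.6)*((-38.5)-(-2.9))
= 0

Yes, collinear


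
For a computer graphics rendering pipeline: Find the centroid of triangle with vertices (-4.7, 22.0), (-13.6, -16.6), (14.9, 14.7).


Centroid = ((x_A+x_B+x_C)/3, (y_A+y_B+y_C)/3)
= (((-4.7)+(-13.6)+14.9)/3, (22+(-16.6)+14.7)/3)
= (-1.1333, 6.7)

(-1.1333, 6.7)


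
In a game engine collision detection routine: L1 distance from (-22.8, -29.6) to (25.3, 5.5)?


|(-22.8)-25.3| + |(-29.6)-5.5| = 48.1 + 35.1 = 83.2

83.2


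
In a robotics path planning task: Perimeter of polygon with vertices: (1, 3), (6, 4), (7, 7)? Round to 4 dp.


Sides: (1, 3)->(6, 4): sqrt(26) = 5.09902, (6, 4)->(7, 7): sqrt(10) = 3.162278, (7, 7)->(1, 3): sqrt(52) = 7.211103
Sum = 15.472401
Perimeter = 15.4724

15.4724


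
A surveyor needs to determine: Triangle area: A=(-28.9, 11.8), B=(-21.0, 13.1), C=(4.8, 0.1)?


Area = |x_A(y_B-y_C) + x_B(y_C-y_A) + x_C(y_A-y_B)|/2
= |(-375.7) + 245.7 + (-6.24)|/2
= 136.24/2 = 68.12

68.12


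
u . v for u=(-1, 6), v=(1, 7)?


u . v = u_x*v_x + u_y*v_y = (-1)*1 + 6*7
= (-1) + 42 = 41

41


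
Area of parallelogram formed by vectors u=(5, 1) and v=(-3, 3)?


|u x v| = |5*3 - 1*(-3)|
= |15 - (-3)| = 18

18


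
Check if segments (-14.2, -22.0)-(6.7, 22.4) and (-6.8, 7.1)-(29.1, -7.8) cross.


Cross products: d1=-1154.95, d2=750.42, d3=279.63, d4=-1625.74
d1*d2 < 0 and d3*d4 < 0? yes

Yes, they intersect


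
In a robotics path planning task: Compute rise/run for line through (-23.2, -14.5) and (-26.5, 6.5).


slope = (y2-y1)/(x2-x1) = (6.5-(-14.5))/((-26.5)-(-23.2)) = 21/(-3.3) = -6.3636

-6.3636


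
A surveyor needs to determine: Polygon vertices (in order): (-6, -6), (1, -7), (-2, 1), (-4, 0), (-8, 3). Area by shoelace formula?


Shoelace sum: ((-6)*(-7) - 1*(-6)) + (1*1 - (-2)*(-7)) + ((-2)*0 - (-4)*1) + ((-4)*3 - (-8)*0) + ((-8)*(-6) - (-6)*3)
= 93
Area = |93|/2 = 46.5

46.5


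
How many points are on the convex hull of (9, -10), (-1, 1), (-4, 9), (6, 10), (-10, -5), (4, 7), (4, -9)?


Convex hull vertices (CCW): (-10, -5), (4, -9), (9, -10), (6, 10), (-4, 9)
Count = 5

5


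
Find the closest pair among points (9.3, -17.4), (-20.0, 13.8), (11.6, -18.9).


d(P0,P1) = 42.8011, d(P0,P2) = 2.7459, d(P1,P2) = 45.4736
Closest: P0 and P2

Closest pair: (9.3, -17.4) and (11.6, -18.9), distance = 2.7459


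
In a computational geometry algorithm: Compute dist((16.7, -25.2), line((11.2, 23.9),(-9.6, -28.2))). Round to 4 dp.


|cross product| = 1307.83
|line direction| = sqrt(3147.05) = 56.0986
Distance = 1307.83/sqrt(3147.05) = 23.3131

23.3131


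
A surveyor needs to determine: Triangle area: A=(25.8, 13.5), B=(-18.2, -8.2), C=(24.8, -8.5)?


Area = |x_A(y_B-y_C) + x_B(y_C-y_A) + x_C(y_A-y_B)|/2
= |7.74 + 400.4 + 538.16|/2
= 946.3/2 = 473.15

473.15


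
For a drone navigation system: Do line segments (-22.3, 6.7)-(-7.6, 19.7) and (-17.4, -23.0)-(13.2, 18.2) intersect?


Cross products: d1=1110.7, d2=902.86, d3=-500.29, d4=-292.45
d1*d2 < 0 and d3*d4 < 0? no

No, they don't intersect


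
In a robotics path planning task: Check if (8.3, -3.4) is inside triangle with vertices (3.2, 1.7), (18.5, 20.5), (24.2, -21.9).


Cross products: AB x AP = -173.91, BC x BP = -568.71, CA x CP = -13.26
All same sign? yes

Yes, inside


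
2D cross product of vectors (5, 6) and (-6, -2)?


u x v = u_x*v_y - u_y*v_x = 5*(-2) - 6*(-6)
= (-10) - (-36) = 26

26


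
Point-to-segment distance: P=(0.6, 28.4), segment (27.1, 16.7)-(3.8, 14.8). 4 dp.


Project P onto AB: t = 1 (clamped to [0,1])
Closest point on segment: (3.8, 14.8)
Distance: 13.9714

13.9714


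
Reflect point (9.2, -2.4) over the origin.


Reflection over origin: (x,y) -> (-x,-y)
(9.2, -2.4) -> (-9.2, 2.4)

(-9.2, 2.4)


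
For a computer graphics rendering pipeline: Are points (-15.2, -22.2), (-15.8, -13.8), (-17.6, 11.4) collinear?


Cross product: ((-15.8)-(-15.2))*(11.4-(-22.2)) - ((-13.8)-(-22.2))*((-17.6)-(-15.2))
= 0

Yes, collinear


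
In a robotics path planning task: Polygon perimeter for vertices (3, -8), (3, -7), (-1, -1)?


Sides: (3, -8)->(3, -7): sqrt(1) = 1, (3, -7)->(-1, -1): sqrt(52) = 7.211103, (-1, -1)->(3, -8): sqrt(65) = 8.062258
Sum = 16.273361
Perimeter = 16.2734

16.2734


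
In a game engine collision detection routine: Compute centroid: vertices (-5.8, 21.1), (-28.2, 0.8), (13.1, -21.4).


Centroid = ((x_A+x_B+x_C)/3, (y_A+y_B+y_C)/3)
= (((-5.8)+(-28.2)+13.1)/3, (21.1+0.8+(-21.4))/3)
= (-6.9667, 0.1667)

(-6.9667, 0.1667)


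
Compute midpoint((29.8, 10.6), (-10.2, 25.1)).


M = ((29.8+(-10.2))/2, (10.6+25.1)/2)
= (9.8, 17.85)

(9.8, 17.85)


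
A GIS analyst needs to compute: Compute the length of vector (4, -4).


|u| = sqrt(4^2 + (-4)^2) = sqrt(32) = 5.6569

5.6569


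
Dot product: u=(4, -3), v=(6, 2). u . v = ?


u . v = u_x*v_x + u_y*v_y = 4*6 + (-3)*2
= 24 + (-6) = 18

18


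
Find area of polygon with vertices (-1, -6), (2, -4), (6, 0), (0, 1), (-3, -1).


Shoelace sum: ((-1)*(-4) - 2*(-6)) + (2*0 - 6*(-4)) + (6*1 - 0*0) + (0*(-1) - (-3)*1) + ((-3)*(-6) - (-1)*(-1))
= 66
Area = |66|/2 = 33

33


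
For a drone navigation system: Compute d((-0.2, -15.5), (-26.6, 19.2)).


dx=-26.4, dy=34.7
d^2 = (-26.4)^2 + 34.7^2 = 1901.05
d = sqrt(1901.05) = 43.601

43.601


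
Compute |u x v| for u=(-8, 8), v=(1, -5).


|u x v| = |(-8)*(-5) - 8*1|
= |40 - 8| = 32

32


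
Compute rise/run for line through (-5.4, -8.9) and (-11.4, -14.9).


slope = (y2-y1)/(x2-x1) = ((-14.9)-(-8.9))/((-11.4)-(-5.4)) = (-6)/(-6) = 1

1


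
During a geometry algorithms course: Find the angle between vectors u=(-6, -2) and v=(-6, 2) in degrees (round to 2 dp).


u.v = 32, |u| = sqrt(40) = 6.3246, |v| = sqrt(40) = 6.3246
cos(theta) = u.v/(|u||v|) = 32/sqrt(1600) = 0.8
theta = acos(0.8) = 36.87 degrees

36.87 degrees


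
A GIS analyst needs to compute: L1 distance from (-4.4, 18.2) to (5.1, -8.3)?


|(-4.4)-5.1| + |18.2-(-8.3)| = 9.5 + 26.5 = 36

36


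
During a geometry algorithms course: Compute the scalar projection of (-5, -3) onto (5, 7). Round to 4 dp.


u.v = -46, |v| = sqrt(74) = 8.6023
Scalar projection = u.v / |v| = -46 / sqrt(74) = -5.3474

-5.3474


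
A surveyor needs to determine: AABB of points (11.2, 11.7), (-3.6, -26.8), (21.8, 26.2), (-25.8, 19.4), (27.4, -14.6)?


x range: [-25.8, 27.4]
y range: [-26.8, 26.2]
Bounding box: (-25.8,-26.8) to (27.4,26.2)

(-25.8,-26.8) to (27.4,26.2)


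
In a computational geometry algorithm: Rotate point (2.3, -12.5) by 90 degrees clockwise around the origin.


90° CW: (x,y) -> (y, -x)
(2.3,-12.5) -> (-12.5, -2.3)

(-12.5, -2.3)


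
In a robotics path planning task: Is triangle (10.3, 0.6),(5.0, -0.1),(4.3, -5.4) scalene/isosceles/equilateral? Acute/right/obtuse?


Side lengths squared: AB^2=28.58, BC^2=28.58, CA^2=72
Sorted: [28.58, 28.58, 72]
By sides: Isosceles, By angles: Obtuse

Isosceles, Obtuse


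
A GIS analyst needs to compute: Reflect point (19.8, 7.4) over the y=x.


Reflection over y=x: (x,y) -> (y,x)
(19.8, 7.4) -> (7.4, 19.8)

(7.4, 19.8)


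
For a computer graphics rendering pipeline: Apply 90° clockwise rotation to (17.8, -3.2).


90° CW: (x,y) -> (y, -x)
(17.8,-3.2) -> (-3.2, -17.8)

(-3.2, -17.8)


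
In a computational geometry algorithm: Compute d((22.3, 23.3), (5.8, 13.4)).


dx=-16.5, dy=-9.9
d^2 = (-16.5)^2 + (-9.9)^2 = 370.26
d = sqrt(370.26) = 19.2421

19.2421


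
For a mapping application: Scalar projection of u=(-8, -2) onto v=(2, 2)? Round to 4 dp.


u.v = -20, |v| = sqrt(8) = 2.8284
Scalar projection = u.v / |v| = -20 / sqrt(8) = -7.0711

-7.0711


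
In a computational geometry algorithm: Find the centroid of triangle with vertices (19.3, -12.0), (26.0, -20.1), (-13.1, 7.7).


Centroid = ((x_A+x_B+x_C)/3, (y_A+y_B+y_C)/3)
= ((19.3+26+(-13.1))/3, ((-12)+(-20.1)+7.7)/3)
= (10.7333, -8.1333)

(10.7333, -8.1333)


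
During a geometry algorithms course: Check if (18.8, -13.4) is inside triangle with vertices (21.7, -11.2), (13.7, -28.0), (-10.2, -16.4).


Cross products: AB x AP = -31.12, BC x BP = -408.1, CA x CP = -55.1
All same sign? yes

Yes, inside


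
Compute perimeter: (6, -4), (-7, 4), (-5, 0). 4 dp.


Sides: (6, -4)->(-7, 4): sqrt(233) = 15.264338, (-7, 4)->(-5, 0): sqrt(20) = 4.472136, (-5, 0)->(6, -4): sqrt(137) = 11.7047
Sum = 31.441174
Perimeter = 31.4412

31.4412


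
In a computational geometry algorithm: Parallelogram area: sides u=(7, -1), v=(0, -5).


|u x v| = |7*(-5) - (-1)*0|
= |(-35) - 0| = 35

35


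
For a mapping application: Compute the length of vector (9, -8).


|u| = sqrt(9^2 + (-8)^2) = sqrt(145) = 12.0416

12.0416


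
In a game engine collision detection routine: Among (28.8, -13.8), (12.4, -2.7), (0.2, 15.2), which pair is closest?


d(P0,P1) = 19.8033, d(P0,P2) = 40.7303, d(P1,P2) = 21.6622
Closest: P0 and P1

Closest pair: (28.8, -13.8) and (12.4, -2.7), distance = 19.8033


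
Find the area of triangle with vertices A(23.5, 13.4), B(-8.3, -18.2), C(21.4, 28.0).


Area = |x_A(y_B-y_C) + x_B(y_C-y_A) + x_C(y_A-y_B)|/2
= |(-1085.7) + (-121.18) + 676.24|/2
= 530.64/2 = 265.32

265.32


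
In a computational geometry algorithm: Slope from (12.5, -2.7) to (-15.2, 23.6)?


slope = (y2-y1)/(x2-x1) = (23.6-(-2.7))/((-15.2)-12.5) = 26.3/(-27.7) = -0.9495

-0.9495


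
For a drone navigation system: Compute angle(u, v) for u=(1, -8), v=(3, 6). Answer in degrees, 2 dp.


u.v = -45, |u| = sqrt(65) = 8.0623, |v| = sqrt(45) = 6.7082
cos(theta) = u.v/(|u||v|) = -45/sqrt(2925) = -0.83205
theta = acos(-0.83205) = 146.31 degrees

146.31 degrees


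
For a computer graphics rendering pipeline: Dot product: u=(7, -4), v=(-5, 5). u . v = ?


u . v = u_x*v_x + u_y*v_y = 7*(-5) + (-4)*5
= (-35) + (-20) = -55

-55


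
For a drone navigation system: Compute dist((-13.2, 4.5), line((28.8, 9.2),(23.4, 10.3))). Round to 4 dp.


|cross product| = 71.58
|line direction| = sqrt(30.37) = 5.5109
Distance = 71.58/sqrt(30.37) = 12.9888

12.9888


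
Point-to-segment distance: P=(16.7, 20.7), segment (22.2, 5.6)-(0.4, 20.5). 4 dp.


Project P onto AB: t = 0.4946 (clamped to [0,1])
Closest point on segment: (11.4168, 12.9702)
Distance: 9.3628

9.3628


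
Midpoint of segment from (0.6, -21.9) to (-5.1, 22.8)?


M = ((0.6+(-5.1))/2, ((-21.9)+22.8)/2)
= (-2.25, 0.45)

(-2.25, 0.45)


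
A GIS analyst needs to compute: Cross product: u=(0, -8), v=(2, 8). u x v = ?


u x v = u_x*v_y - u_y*v_x = 0*8 - (-8)*2
= 0 - (-16) = 16

16


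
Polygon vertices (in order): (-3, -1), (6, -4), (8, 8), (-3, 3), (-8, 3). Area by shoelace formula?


Shoelace sum: ((-3)*(-4) - 6*(-1)) + (6*8 - 8*(-4)) + (8*3 - (-3)*8) + ((-3)*3 - (-8)*3) + ((-8)*(-1) - (-3)*3)
= 178
Area = |178|/2 = 89

89


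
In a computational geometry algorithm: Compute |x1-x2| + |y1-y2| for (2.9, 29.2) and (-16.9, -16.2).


|2.9-(-16.9)| + |29.2-(-16.2)| = 19.8 + 45.4 = 65.2

65.2


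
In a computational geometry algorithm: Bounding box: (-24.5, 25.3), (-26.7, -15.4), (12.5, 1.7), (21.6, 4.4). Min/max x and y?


x range: [-26.7, 21.6]
y range: [-15.4, 25.3]
Bounding box: (-26.7,-15.4) to (21.6,25.3)

(-26.7,-15.4) to (21.6,25.3)


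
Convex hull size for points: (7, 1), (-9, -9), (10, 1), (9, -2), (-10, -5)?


Convex hull vertices (CCW): (-10, -5), (-9, -9), (9, -2), (10, 1), (7, 1)
Count = 5

5


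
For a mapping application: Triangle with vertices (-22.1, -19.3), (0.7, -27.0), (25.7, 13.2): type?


Side lengths squared: AB^2=579.13, BC^2=2241.04, CA^2=3341.09
Sorted: [579.13, 2241.04, 3341.09]
By sides: Scalene, By angles: Obtuse

Scalene, Obtuse


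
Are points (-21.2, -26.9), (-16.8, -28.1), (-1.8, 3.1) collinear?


Cross product: ((-16.8)-(-21.2))*(3.1-(-26.9)) - ((-28.1)-(-26.9))*((-1.8)-(-21.2))
= 155.28

No, not collinear


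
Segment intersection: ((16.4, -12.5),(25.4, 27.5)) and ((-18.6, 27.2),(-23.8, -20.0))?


Cross products: d1=1858.44, d2=2075.24, d3=1757.3, d4=1540.5
d1*d2 < 0 and d3*d4 < 0? no

No, they don't intersect


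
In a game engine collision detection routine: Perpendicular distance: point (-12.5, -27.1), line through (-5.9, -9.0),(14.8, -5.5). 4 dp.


|cross product| = 351.57
|line direction| = sqrt(440.74) = 20.9938
Distance = 351.57/sqrt(440.74) = 16.7464

16.7464


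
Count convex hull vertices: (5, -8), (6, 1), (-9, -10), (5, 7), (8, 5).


Convex hull vertices (CCW): (-9, -10), (5, -8), (8, 5), (5, 7)
Count = 4

4


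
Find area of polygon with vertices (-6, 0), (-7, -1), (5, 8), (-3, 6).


Shoelace sum: ((-6)*(-1) - (-7)*0) + ((-7)*8 - 5*(-1)) + (5*6 - (-3)*8) + ((-3)*0 - (-6)*6)
= 45
Area = |45|/2 = 22.5

22.5


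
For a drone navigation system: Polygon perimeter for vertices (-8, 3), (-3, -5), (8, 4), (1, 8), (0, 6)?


Sides: (-8, 3)->(-3, -5): sqrt(89) = 9.433981, (-3, -5)->(8, 4): sqrt(202) = 14.21267, (8, 4)->(1, 8): sqrt(65) = 8.062258, (1, 8)->(0, 6): sqrt(5) = 2.236068, (0, 6)->(-8, 3): sqrt(73) = 8.544004
Sum = 42.488981
Perimeter = 42.489

42.489


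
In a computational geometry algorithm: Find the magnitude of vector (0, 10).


|u| = sqrt(0^2 + 10^2) = sqrt(100) = 10

10


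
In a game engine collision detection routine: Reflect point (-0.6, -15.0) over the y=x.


Reflection over y=x: (x,y) -> (y,x)
(-0.6, -15) -> (-15, -0.6)

(-15, -0.6)


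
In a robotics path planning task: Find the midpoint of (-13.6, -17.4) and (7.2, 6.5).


M = (((-13.6)+7.2)/2, ((-17.4)+6.5)/2)
= (-3.2, -5.45)

(-3.2, -5.45)


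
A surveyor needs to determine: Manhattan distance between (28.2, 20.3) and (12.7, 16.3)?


|28.2-12.7| + |20.3-16.3| = 15.5 + 4 = 19.5

19.5


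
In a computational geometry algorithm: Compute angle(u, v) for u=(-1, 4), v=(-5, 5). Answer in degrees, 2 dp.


u.v = 25, |u| = sqrt(17) = 4.1231, |v| = sqrt(50) = 7.0711
cos(theta) = u.v/(|u||v|) = 25/sqrt(850) = 0.857493
theta = acos(0.857493) = 30.96 degrees

30.96 degrees


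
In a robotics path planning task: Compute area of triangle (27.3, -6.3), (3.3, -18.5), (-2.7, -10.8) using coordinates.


Area = |x_A(y_B-y_C) + x_B(y_C-y_A) + x_C(y_A-y_B)|/2
= |(-210.21) + (-14.85) + (-32.94)|/2
= 258/2 = 129

129


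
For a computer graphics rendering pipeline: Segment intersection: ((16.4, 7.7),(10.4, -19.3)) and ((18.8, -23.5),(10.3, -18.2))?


Cross products: d1=-252.48, d2=8.82, d3=252, d4=-9.3
d1*d2 < 0 and d3*d4 < 0? yes

Yes, they intersect


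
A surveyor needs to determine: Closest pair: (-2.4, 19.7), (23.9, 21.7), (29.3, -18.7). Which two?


d(P0,P1) = 26.3759, d(P0,P2) = 49.7941, d(P1,P2) = 40.7593
Closest: P0 and P1

Closest pair: (-2.4, 19.7) and (23.9, 21.7), distance = 26.3759


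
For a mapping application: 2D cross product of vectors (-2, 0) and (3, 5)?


u x v = u_x*v_y - u_y*v_x = (-2)*5 - 0*3
= (-10) - 0 = -10

-10


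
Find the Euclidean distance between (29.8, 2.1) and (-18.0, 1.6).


dx=-47.8, dy=-0.5
d^2 = (-47.8)^2 + (-0.5)^2 = 2285.09
d = sqrt(2285.09) = 47.8026

47.8026


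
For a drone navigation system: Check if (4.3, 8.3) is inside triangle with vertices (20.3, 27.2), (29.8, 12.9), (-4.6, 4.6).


Cross products: AB x AP = -408.35, BC x BP = -53.41, CA x CP = -109.01
All same sign? yes

Yes, inside


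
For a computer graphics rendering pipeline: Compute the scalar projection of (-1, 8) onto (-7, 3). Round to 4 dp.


u.v = 31, |v| = sqrt(58) = 7.6158
Scalar projection = u.v / |v| = 31 / sqrt(58) = 4.0705

4.0705


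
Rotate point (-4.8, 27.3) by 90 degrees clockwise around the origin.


90° CW: (x,y) -> (y, -x)
(-4.8,27.3) -> (27.3, 4.8)

(27.3, 4.8)


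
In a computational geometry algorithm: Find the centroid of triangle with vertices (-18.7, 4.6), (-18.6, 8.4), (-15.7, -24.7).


Centroid = ((x_A+x_B+x_C)/3, (y_A+y_B+y_C)/3)
= (((-18.7)+(-18.6)+(-15.7))/3, (4.6+8.4+(-24.7))/3)
= (-17.6667, -3.9)

(-17.6667, -3.9)


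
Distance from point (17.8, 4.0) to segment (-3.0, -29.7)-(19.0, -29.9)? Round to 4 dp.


Project P onto AB: t = 0.9315 (clamped to [0,1])
Closest point on segment: (17.4919, -29.8863)
Distance: 33.8877

33.8877


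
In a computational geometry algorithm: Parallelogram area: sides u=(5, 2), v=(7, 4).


|u x v| = |5*4 - 2*7|
= |20 - 14| = 6

6


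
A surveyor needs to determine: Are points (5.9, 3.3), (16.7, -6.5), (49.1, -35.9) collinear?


Cross product: (16.7-5.9)*((-35.9)-3.3) - ((-6.5)-3.3)*(49.1-5.9)
= 0

Yes, collinear


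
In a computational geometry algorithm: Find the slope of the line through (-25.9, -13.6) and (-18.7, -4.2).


slope = (y2-y1)/(x2-x1) = ((-4.2)-(-13.6))/((-18.7)-(-25.9)) = 9.4/7.2 = 1.3056

1.3056


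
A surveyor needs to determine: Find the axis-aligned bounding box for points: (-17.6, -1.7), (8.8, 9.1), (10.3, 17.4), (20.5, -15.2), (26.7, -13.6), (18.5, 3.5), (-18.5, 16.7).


x range: [-18.5, 26.7]
y range: [-15.2, 17.4]
Bounding box: (-18.5,-15.2) to (26.7,17.4)

(-18.5,-15.2) to (26.7,17.4)


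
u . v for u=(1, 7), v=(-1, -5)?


u . v = u_x*v_x + u_y*v_y = 1*(-1) + 7*(-5)
= (-1) + (-35) = -36

-36


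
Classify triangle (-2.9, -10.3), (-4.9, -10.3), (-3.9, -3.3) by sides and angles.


Side lengths squared: AB^2=4, BC^2=50, CA^2=50
Sorted: [4, 50, 50]
By sides: Isosceles, By angles: Acute

Isosceles, Acute


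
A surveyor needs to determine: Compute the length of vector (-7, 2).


|u| = sqrt((-7)^2 + 2^2) = sqrt(53) = 7.2801

7.2801


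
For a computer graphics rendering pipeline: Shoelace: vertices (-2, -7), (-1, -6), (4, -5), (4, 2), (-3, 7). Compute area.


Shoelace sum: ((-2)*(-6) - (-1)*(-7)) + ((-1)*(-5) - 4*(-6)) + (4*2 - 4*(-5)) + (4*7 - (-3)*2) + ((-3)*(-7) - (-2)*7)
= 131
Area = |131|/2 = 65.5

65.5


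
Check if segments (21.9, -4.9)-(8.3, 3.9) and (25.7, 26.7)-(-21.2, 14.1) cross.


Cross products: d1=1434.16, d2=850.08, d3=-463.2, d4=120.88
d1*d2 < 0 and d3*d4 < 0? no

No, they don't intersect


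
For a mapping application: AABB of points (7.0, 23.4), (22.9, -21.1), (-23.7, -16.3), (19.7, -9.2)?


x range: [-23.7, 22.9]
y range: [-21.1, 23.4]
Bounding box: (-23.7,-21.1) to (22.9,23.4)

(-23.7,-21.1) to (22.9,23.4)


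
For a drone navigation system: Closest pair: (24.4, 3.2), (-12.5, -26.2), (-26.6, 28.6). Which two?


d(P0,P1) = 47.1802, d(P0,P2) = 56.9751, d(P1,P2) = 56.5849
Closest: P0 and P1

Closest pair: (24.4, 3.2) and (-12.5, -26.2), distance = 47.1802


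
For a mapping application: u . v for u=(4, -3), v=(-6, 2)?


u . v = u_x*v_x + u_y*v_y = 4*(-6) + (-3)*2
= (-24) + (-6) = -30

-30


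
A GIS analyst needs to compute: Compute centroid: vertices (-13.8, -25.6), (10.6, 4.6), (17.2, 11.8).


Centroid = ((x_A+x_B+x_C)/3, (y_A+y_B+y_C)/3)
= (((-13.8)+10.6+17.2)/3, ((-25.6)+4.6+11.8)/3)
= (4.6667, -3.0667)

(4.6667, -3.0667)


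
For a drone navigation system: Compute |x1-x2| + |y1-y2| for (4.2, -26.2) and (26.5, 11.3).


|4.2-26.5| + |(-26.2)-11.3| = 22.3 + 37.5 = 59.8

59.8


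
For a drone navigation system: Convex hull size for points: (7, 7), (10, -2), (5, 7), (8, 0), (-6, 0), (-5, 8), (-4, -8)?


Convex hull vertices (CCW): (-6, 0), (-4, -8), (10, -2), (7, 7), (-5, 8)
Count = 5

5


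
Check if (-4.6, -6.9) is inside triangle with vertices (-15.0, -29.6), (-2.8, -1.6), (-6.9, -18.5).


Cross products: AB x AP = -14.26, BC x BP = -8.69, CA x CP = -68.43
All same sign? yes

Yes, inside


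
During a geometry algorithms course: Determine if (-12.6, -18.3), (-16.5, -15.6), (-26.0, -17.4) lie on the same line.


Cross product: ((-16.5)-(-12.6))*((-17.4)-(-18.3)) - ((-15.6)-(-18.3))*((-26)-(-12.6))
= 32.67

No, not collinear


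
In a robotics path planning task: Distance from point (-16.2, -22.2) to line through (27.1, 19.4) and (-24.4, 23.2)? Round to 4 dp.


|cross product| = 2306.94
|line direction| = sqrt(2666.69) = 51.64
Distance = 2306.94/sqrt(2666.69) = 44.6735

44.6735


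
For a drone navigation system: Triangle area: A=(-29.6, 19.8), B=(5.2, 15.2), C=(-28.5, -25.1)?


Area = |x_A(y_B-y_C) + x_B(y_C-y_A) + x_C(y_A-y_B)|/2
= |(-1192.88) + (-233.48) + (-131.1)|/2
= 1557.46/2 = 778.73

778.73


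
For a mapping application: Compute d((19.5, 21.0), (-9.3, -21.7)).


dx=-28.8, dy=-42.7
d^2 = (-28.8)^2 + (-42.7)^2 = 2652.73
d = sqrt(2652.73) = 51.5047

51.5047


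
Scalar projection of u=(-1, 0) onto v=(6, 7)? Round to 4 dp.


u.v = -6, |v| = sqrt(85) = 9.2195
Scalar projection = u.v / |v| = -6 / sqrt(85) = -0.6508

-0.6508


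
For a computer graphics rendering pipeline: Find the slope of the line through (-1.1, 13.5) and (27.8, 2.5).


slope = (y2-y1)/(x2-x1) = (2.5-13.5)/(27.8-(-1.1)) = (-11)/28.9 = -0.3806

-0.3806


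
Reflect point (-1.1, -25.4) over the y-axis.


Reflection over y-axis: (x,y) -> (-x,y)
(-1.1, -25.4) -> (1.1, -25.4)

(1.1, -25.4)


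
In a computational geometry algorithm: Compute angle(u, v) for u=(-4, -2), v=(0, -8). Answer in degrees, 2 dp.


u.v = 16, |u| = sqrt(20) = 4.4721, |v| = sqrt(64) = 8
cos(theta) = u.v/(|u||v|) = 16/sqrt(1280) = 0.447214
theta = acos(0.447214) = 63.43 degrees

63.43 degrees


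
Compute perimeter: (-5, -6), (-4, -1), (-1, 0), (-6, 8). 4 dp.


Sides: (-5, -6)->(-4, -1): sqrt(26) = 5.09902, (-4, -1)->(-1, 0): sqrt(10) = 3.162278, (-1, 0)->(-6, 8): sqrt(89) = 9.433981, (-6, 8)->(-5, -6): sqrt(197) = 14.035669
Sum = 31.730948
Perimeter = 31.7309

31.7309


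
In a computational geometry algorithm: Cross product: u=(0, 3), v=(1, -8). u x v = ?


u x v = u_x*v_y - u_y*v_x = 0*(-8) - 3*1
= 0 - 3 = -3

-3


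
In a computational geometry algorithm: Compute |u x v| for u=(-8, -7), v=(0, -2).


|u x v| = |(-8)*(-2) - (-7)*0|
= |16 - 0| = 16

16


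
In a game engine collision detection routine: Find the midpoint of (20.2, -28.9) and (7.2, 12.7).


M = ((20.2+7.2)/2, ((-28.9)+12.7)/2)
= (13.7, -8.1)

(13.7, -8.1)


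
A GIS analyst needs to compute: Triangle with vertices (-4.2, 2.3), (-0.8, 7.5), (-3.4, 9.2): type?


Side lengths squared: AB^2=38.6, BC^2=9.65, CA^2=48.25
Sorted: [9.65, 38.6, 48.25]
By sides: Scalene, By angles: Right

Scalene, Right


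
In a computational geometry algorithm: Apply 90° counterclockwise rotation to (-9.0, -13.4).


90° CCW: (x,y) -> (-y, x)
(-9,-13.4) -> (13.4, -9)

(13.4, -9)


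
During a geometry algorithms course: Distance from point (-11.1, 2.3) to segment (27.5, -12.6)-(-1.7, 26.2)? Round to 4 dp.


Project P onto AB: t = 0.7231 (clamped to [0,1])
Closest point on segment: (6.3841, 15.4581)
Distance: 21.8822

21.8822


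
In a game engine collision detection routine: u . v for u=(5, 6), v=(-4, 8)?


u . v = u_x*v_x + u_y*v_y = 5*(-4) + 6*8
= (-20) + 48 = 28

28


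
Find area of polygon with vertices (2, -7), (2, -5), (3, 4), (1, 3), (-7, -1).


Shoelace sum: (2*(-5) - 2*(-7)) + (2*4 - 3*(-5)) + (3*3 - 1*4) + (1*(-1) - (-7)*3) + ((-7)*(-7) - 2*(-1))
= 103
Area = |103|/2 = 51.5

51.5


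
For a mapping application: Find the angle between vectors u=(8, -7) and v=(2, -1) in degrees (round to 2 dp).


u.v = 23, |u| = sqrt(113) = 10.6301, |v| = sqrt(5) = 2.2361
cos(theta) = u.v/(|u||v|) = 23/sqrt(565) = 0.967617
theta = acos(0.967617) = 14.62 degrees

14.62 degrees


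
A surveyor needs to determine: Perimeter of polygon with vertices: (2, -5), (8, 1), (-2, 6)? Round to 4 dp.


Sides: (2, -5)->(8, 1): sqrt(72) = 8.485281, (8, 1)->(-2, 6): sqrt(125) = 11.18034, (-2, 6)->(2, -5): sqrt(137) = 11.7047
Sum = 31.370321
Perimeter = 31.3703

31.3703


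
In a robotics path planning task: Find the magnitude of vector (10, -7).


|u| = sqrt(10^2 + (-7)^2) = sqrt(149) = 12.2066

12.2066


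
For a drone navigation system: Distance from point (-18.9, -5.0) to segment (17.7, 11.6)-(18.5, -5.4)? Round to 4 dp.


Project P onto AB: t = 0.8732 (clamped to [0,1])
Closest point on segment: (18.3986, -3.2448)
Distance: 37.3399

37.3399


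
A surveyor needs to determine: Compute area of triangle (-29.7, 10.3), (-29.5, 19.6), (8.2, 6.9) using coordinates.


Area = |x_A(y_B-y_C) + x_B(y_C-y_A) + x_C(y_A-y_B)|/2
= |(-377.19) + 100.3 + (-76.26)|/2
= 353.15/2 = 176.575

176.575


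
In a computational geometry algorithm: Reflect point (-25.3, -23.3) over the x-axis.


Reflection over x-axis: (x,y) -> (x,-y)
(-25.3, -23.3) -> (-25.3, 23.3)

(-25.3, 23.3)


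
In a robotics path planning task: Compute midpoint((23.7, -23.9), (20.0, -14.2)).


M = ((23.7+20)/2, ((-23.9)+(-14.2))/2)
= (21.85, -19.05)

(21.85, -19.05)


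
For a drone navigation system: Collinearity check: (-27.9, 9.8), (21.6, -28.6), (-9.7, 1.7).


Cross product: (21.6-(-27.9))*(1.7-9.8) - ((-28.6)-9.8)*((-9.7)-(-27.9))
= 297.93

No, not collinear


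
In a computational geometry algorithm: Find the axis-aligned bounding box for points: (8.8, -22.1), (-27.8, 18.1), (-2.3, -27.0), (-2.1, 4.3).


x range: [-27.8, 8.8]
y range: [-27, 18.1]
Bounding box: (-27.8,-27) to (8.8,18.1)

(-27.8,-27) to (8.8,18.1)


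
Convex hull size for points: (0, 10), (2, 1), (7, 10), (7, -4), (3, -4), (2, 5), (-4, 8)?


Convex hull vertices (CCW): (-4, 8), (3, -4), (7, -4), (7, 10), (0, 10)
Count = 5

5


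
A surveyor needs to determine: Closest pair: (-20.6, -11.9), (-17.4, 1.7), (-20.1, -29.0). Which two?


d(P0,P1) = 13.9714, d(P0,P2) = 17.1073, d(P1,P2) = 30.8185
Closest: P0 and P1

Closest pair: (-20.6, -11.9) and (-17.4, 1.7), distance = 13.9714


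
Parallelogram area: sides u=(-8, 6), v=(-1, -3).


|u x v| = |(-8)*(-3) - 6*(-1)|
= |24 - (-6)| = 30

30


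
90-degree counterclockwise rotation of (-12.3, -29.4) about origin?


90° CCW: (x,y) -> (-y, x)
(-12.3,-29.4) -> (29.4, -12.3)

(29.4, -12.3)


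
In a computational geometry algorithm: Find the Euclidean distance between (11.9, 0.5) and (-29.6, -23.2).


dx=-41.5, dy=-23.7
d^2 = (-41.5)^2 + (-23.7)^2 = 2283.94
d = sqrt(2283.94) = 47.7906

47.7906


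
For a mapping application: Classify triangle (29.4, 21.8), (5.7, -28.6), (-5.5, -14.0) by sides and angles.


Side lengths squared: AB^2=3101.85, BC^2=338.6, CA^2=2499.65
Sorted: [338.6, 2499.65, 3101.85]
By sides: Scalene, By angles: Obtuse

Scalene, Obtuse


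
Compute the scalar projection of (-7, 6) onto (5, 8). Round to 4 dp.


u.v = 13, |v| = sqrt(89) = 9.434
Scalar projection = u.v / |v| = 13 / sqrt(89) = 1.378

1.378


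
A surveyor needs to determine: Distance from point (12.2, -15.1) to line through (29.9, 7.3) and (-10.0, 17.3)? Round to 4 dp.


|cross product| = 1070.76
|line direction| = sqrt(1692.01) = 41.134
Distance = 1070.76/sqrt(1692.01) = 26.031

26.031


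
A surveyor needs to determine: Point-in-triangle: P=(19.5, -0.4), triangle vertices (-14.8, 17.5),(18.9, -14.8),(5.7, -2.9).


Cross products: AB x AP = 504.66, BC x BP = -197.22, CA x CP = -332.77
All same sign? no

No, outside


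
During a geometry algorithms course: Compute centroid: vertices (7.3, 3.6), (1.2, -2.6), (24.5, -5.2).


Centroid = ((x_A+x_B+x_C)/3, (y_A+y_B+y_C)/3)
= ((7.3+1.2+24.5)/3, (3.6+(-2.6)+(-5.2))/3)
= (11, -1.4)

(11, -1.4)


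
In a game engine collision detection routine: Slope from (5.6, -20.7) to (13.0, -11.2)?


slope = (y2-y1)/(x2-x1) = ((-11.2)-(-20.7))/(13-5.6) = 9.5/7.4 = 1.2838

1.2838


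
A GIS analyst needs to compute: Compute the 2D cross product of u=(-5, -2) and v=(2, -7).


u x v = u_x*v_y - u_y*v_x = (-5)*(-7) - (-2)*2
= 35 - (-4) = 39

39
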